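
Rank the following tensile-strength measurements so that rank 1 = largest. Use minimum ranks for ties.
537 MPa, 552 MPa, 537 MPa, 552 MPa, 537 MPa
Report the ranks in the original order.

3, 1, 3, 1, 3

Sorted (descending): 552, 552, 537, 537, 537
The 2 values of 552 occupy positions 1–2 → each gets rank 1.
The 3 values of 537 occupy positions 3–5 → each gets rank 3.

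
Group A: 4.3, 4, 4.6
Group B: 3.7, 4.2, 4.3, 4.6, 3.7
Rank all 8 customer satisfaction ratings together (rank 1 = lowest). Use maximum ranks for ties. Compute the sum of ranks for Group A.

Sorted (ascending): 3.7, 3.7, 4, 4.2, 4.3, 4.3, 4.6, 4.6
The 2 values of 3.7 occupy positions 1–2 → each gets rank 2.
The 2 values of 4.3 occupy positions 5–6 → each gets rank 6.
The 2 values of 4.6 occupy positions 7–8 → each gets rank 8.
Group A values → pooled ranks: 4.3→6, 4→3, 4.6→8
Rank sum = 6 + 3 + 8 = 17

17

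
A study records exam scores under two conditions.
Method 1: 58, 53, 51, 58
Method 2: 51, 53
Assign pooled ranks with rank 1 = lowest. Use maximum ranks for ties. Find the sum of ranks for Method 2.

Sorted (ascending): 51, 51, 53, 53, 58, 58
The 2 values of 51 occupy positions 1–2 → each gets rank 2.
The 2 values of 53 occupy positions 3–4 → each gets rank 4.
The 2 values of 58 occupy positions 5–6 → each gets rank 6.
Method 2 values → pooled ranks: 51→2, 53→4
Rank sum = 2 + 4 = 6

6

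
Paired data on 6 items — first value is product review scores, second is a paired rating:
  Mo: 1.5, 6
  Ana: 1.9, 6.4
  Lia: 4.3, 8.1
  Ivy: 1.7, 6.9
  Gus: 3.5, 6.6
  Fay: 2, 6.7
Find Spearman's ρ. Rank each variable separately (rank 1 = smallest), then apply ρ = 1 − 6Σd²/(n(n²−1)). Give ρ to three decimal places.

0.600

Ranks of variable 1: 1, 3, 6, 2, 5, 4
Ranks of variable 2: 1, 2, 6, 5, 3, 4
d = r₁ − r₂: 0, 1, 0, -3, 2, 0
d²: 0, 1, 0, 9, 4, 0; Σd² = 14
ρ = 1 − 6·14/(6·35) = 1 − 84/210 = 0.600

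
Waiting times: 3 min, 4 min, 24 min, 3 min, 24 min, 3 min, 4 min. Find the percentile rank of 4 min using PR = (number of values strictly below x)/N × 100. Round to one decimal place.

N = 7.
Strictly below 4: 3. Equal to 4: 2.
PR = 3/7 × 100 = 42.9

42.9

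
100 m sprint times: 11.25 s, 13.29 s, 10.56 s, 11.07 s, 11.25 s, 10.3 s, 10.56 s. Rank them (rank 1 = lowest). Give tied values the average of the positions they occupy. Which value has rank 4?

11.07

Sorted (ascending): 10.3, 10.56, 10.56, 11.07, 11.25, 11.25, 13.29
The 2 values of 10.56 occupy positions 2–3 → average rank (2+3)/2 = 2.5.
The 2 values of 11.25 occupy positions 5–6 → average rank (5+6)/2 = 5.5.
Rank 4 → value 11.07.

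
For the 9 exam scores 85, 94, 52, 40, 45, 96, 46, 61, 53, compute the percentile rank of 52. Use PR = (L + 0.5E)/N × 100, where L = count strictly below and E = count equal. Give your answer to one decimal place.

38.9

N = 9.
Strictly below 52: 3. Equal to 52: 1.
PR = (3 + 0.5·1)/9 × 100 = 38.9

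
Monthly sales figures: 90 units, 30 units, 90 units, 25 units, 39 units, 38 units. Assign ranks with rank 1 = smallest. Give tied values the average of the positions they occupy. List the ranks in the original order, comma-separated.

5.5, 2, 5.5, 1, 4, 3

Sorted (ascending): 25, 30, 38, 39, 90, 90
The 2 values of 90 occupy positions 5–6 → average rank (5+6)/2 = 5.5.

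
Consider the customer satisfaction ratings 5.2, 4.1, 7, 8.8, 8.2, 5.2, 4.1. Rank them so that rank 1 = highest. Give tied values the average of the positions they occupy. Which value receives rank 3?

Sorted (descending): 8.8, 8.2, 7, 5.2, 5.2, 4.1, 4.1
The 2 values of 5.2 occupy positions 4–5 → average rank (4+5)/2 = 4.5.
The 2 values of 4.1 occupy positions 6–7 → average rank (6+7)/2 = 6.5.
Rank 3 → value 7.

7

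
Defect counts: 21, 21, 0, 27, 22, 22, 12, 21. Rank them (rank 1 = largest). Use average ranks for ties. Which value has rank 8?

Sorted (descending): 27, 22, 22, 21, 21, 21, 12, 0
The 2 values of 22 occupy positions 2–3 → average rank (2+3)/2 = 2.5.
The 3 values of 21 occupy positions 4–6 → average rank 5.
Rank 8 → value 0.

0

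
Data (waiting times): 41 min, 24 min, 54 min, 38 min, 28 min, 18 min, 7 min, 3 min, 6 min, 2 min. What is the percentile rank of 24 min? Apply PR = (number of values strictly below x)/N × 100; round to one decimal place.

50.0

N = 10.
Strictly below 24: 5. Equal to 24: 1.
PR = 5/10 × 100 = 50.0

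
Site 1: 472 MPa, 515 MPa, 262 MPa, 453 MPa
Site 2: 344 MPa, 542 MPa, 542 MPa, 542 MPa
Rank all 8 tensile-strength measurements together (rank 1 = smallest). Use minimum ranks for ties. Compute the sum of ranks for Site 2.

Sorted (ascending): 262, 344, 453, 472, 515, 542, 542, 542
The 3 values of 542 occupy positions 6–8 → each gets rank 6.
Site 2 values → pooled ranks: 344→2, 542→6, 542→6, 542→6
Rank sum = 2 + 6 + 6 + 6 = 20

20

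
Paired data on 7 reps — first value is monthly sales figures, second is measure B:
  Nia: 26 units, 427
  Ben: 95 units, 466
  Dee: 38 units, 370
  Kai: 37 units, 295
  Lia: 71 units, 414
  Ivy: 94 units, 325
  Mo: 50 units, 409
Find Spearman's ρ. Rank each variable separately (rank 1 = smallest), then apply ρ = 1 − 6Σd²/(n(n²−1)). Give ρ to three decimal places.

0.250

Ranks of variable 1: 1, 7, 3, 2, 5, 6, 4
Ranks of variable 2: 6, 7, 3, 1, 5, 2, 4
d = r₁ − r₂: -5, 0, 0, 1, 0, 4, 0
d²: 25, 0, 0, 1, 0, 16, 0; Σd² = 42
ρ = 1 − 6·42/(7·48) = 1 − 252/336 = 0.250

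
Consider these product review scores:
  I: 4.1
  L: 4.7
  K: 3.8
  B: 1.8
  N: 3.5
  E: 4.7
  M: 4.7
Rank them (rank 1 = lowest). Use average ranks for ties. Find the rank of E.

6

Sorted (ascending): 1.8, 3.5, 3.8, 4.1, 4.7, 4.7, 4.7
The 3 values of 4.7 occupy positions 5–7 → average rank 6.
E has value 4.7 → rank 6.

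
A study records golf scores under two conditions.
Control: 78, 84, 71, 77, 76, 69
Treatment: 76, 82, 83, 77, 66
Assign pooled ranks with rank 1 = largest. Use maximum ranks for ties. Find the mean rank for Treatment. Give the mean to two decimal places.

6.00

Sorted (descending): 84, 83, 82, 78, 77, 77, 76, 76, 71, 69, 66
The 2 values of 77 occupy positions 5–6 → each gets rank 6.
The 2 values of 76 occupy positions 7–8 → each gets rank 8.
Treatment values → pooled ranks: 76→8, 82→3, 83→2, 77→6, 66→11
Mean rank = (8 + 3 + 2 + 6 + 11) / 5 = 6.00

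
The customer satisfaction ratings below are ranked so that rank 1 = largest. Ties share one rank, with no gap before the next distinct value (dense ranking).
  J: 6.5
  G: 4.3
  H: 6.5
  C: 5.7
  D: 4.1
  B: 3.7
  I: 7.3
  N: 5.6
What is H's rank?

2

Sorted (descending): 7.3, 6.5, 6.5, 5.7, 5.6, 4.3, 4.1, 3.7
The 2 values of 6.5 share dense rank 2.
Remaining distinct values take the next consecutive integers.
H has value 6.5 → rank 2.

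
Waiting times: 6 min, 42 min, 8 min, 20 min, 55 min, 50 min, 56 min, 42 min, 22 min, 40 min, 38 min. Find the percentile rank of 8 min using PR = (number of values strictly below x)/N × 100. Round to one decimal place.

N = 11.
Strictly below 8: 1. Equal to 8: 1.
PR = 1/11 × 100 = 9.1

9.1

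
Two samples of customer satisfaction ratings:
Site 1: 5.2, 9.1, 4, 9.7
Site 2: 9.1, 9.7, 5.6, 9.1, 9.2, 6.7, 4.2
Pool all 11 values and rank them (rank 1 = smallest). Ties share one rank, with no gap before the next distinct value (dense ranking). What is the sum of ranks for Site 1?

Sorted (ascending): 4, 4.2, 5.2, 5.6, 6.7, 9.1, 9.1, 9.1, 9.2, 9.7, 9.7
The 3 values of 9.1 share dense rank 6.
The 2 values of 9.7 share dense rank 8.
Remaining distinct values take the next consecutive integers.
Site 1 values → pooled ranks: 5.2→3, 9.1→6, 4→1, 9.7→8
Rank sum = 3 + 6 + 1 + 8 = 18

18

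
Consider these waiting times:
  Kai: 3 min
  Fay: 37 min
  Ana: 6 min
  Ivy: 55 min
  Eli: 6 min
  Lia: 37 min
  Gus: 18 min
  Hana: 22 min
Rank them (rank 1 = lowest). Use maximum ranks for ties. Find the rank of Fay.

7

Sorted (ascending): 3, 6, 6, 18, 22, 37, 37, 55
The 2 values of 6 occupy positions 2–3 → each gets rank 3.
The 2 values of 37 occupy positions 6–7 → each gets rank 7.
Fay has value 37 min → rank 7.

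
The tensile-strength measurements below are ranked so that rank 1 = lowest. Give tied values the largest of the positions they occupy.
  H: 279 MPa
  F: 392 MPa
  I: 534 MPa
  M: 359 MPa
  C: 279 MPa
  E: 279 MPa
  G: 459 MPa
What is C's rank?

Sorted (ascending): 279, 279, 279, 359, 392, 459, 534
The 3 values of 279 occupy positions 1–3 → each gets rank 3.
C has value 279 MPa → rank 3.

3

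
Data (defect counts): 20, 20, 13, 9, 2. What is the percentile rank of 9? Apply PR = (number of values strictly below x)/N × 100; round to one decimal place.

20.0

N = 5.
Strictly below 9: 1. Equal to 9: 1.
PR = 1/5 × 100 = 20.0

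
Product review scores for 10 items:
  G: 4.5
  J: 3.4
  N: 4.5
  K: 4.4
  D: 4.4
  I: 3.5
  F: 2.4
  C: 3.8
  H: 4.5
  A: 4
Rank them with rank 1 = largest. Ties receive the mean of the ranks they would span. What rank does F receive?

Sorted (descending): 4.5, 4.5, 4.5, 4.4, 4.4, 4, 3.8, 3.5, 3.4, 2.4
The 3 values of 4.5 occupy positions 1–3 → average rank 2.
The 2 values of 4.4 occupy positions 4–5 → average rank (4+5)/2 = 4.5.
F has value 2.4 → rank 10.

10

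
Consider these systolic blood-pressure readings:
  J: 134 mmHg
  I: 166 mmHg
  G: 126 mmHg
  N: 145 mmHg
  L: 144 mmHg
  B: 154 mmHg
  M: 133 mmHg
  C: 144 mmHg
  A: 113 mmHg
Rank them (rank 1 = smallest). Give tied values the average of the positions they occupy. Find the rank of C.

5.5

Sorted (ascending): 113, 126, 133, 134, 144, 144, 145, 154, 166
The 2 values of 144 occupy positions 5–6 → average rank (5+6)/2 = 5.5.
C has value 144 mmHg → rank 5.5.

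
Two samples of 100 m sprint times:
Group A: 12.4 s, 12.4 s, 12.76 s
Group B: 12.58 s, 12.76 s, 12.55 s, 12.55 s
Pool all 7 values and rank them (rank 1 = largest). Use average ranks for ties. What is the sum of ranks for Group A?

Sorted (descending): 12.76, 12.76, 12.58, 12.55, 12.55, 12.4, 12.4
The 2 values of 12.76 occupy positions 1–2 → average rank (1+2)/2 = 1.5.
The 2 values of 12.55 occupy positions 4–5 → average rank (4+5)/2 = 4.5.
The 2 values of 12.4 occupy positions 6–7 → average rank (6+7)/2 = 6.5.
Group A values → pooled ranks: 12.4→6.5, 12.4→6.5, 12.76→1.5
Rank sum = 6.5 + 6.5 + 1.5 = 14.5

14.5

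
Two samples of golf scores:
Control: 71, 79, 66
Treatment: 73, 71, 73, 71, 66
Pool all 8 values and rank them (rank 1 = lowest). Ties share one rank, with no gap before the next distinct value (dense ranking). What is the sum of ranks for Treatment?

11

Sorted (ascending): 66, 66, 71, 71, 71, 73, 73, 79
The 2 values of 66 share dense rank 1.
The 3 values of 71 share dense rank 2.
The 2 values of 73 share dense rank 3.
Remaining distinct values take the next consecutive integers.
Treatment values → pooled ranks: 73→3, 71→2, 73→3, 71→2, 66→1
Rank sum = 3 + 2 + 3 + 2 + 1 = 11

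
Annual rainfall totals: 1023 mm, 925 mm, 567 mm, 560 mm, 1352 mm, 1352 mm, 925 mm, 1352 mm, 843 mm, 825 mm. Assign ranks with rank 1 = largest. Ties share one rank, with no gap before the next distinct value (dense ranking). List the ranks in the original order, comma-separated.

Sorted (descending): 1352, 1352, 1352, 1023, 925, 925, 843, 825, 567, 560
The 3 values of 1352 share dense rank 1.
The 2 values of 925 share dense rank 3.
Remaining distinct values take the next consecutive integers.

2, 3, 6, 7, 1, 1, 3, 1, 4, 5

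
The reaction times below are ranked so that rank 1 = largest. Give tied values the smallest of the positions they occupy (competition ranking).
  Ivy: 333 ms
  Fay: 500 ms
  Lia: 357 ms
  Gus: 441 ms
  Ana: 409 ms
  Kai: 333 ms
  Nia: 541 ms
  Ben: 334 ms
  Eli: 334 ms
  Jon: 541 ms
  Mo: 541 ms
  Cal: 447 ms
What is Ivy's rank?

11

Sorted (descending): 541, 541, 541, 500, 447, 441, 409, 357, 334, 334, 333, 333
The 3 values of 541 occupy positions 1–3 → each gets rank 1.
The 2 values of 334 occupy positions 9–10 → each gets rank 9.
The 2 values of 333 occupy positions 11–12 → each gets rank 11.
Ivy has value 333 ms → rank 11.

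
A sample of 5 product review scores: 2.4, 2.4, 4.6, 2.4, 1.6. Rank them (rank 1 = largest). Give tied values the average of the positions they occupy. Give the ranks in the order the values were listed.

3, 3, 1, 3, 5

Sorted (descending): 4.6, 2.4, 2.4, 2.4, 1.6
The 3 values of 2.4 occupy positions 2–4 → average rank 3.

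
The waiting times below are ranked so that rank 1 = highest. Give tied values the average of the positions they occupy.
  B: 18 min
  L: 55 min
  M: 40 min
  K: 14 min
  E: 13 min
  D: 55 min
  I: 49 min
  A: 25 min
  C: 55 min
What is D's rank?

2

Sorted (descending): 55, 55, 55, 49, 40, 25, 18, 14, 13
The 3 values of 55 occupy positions 1–3 → average rank 2.
D has value 55 min → rank 2.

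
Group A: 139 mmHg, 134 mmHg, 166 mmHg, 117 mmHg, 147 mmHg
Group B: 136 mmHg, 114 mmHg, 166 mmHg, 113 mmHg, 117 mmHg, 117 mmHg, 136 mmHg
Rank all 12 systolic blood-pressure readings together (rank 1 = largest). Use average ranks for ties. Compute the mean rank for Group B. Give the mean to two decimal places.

Sorted (descending): 166, 166, 147, 139, 136, 136, 134, 117, 117, 117, 114, 113
The 2 values of 166 occupy positions 1–2 → average rank (1+2)/2 = 1.5.
The 2 values of 136 occupy positions 5–6 → average rank (5+6)/2 = 5.5.
The 3 values of 117 occupy positions 8–10 → average rank 9.
Group B values → pooled ranks: 136→5.5, 114→11, 166→1.5, 113→12, 117→9, 117→9, 136→5.5
Mean rank = (5.5 + 11 + 1.5 + 12 + 9 + 9 + 5.5) / 7 = 7.64

7.64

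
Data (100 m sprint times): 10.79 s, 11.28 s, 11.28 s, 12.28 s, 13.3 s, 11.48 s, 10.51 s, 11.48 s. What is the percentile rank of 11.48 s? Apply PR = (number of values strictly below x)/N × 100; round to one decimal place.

N = 8.
Strictly below 11.48: 4. Equal to 11.48: 2.
PR = 4/8 × 100 = 50.0

50.0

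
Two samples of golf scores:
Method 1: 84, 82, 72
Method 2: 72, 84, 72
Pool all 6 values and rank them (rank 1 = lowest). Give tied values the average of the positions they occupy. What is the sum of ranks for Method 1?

Sorted (ascending): 72, 72, 72, 82, 84, 84
The 3 values of 72 occupy positions 1–3 → average rank 2.
The 2 values of 84 occupy positions 5–6 → average rank (5+6)/2 = 5.5.
Method 1 values → pooled ranks: 84→5.5, 82→4, 72→2
Rank sum = 5.5 + 4 + 2 = 11.5

11.5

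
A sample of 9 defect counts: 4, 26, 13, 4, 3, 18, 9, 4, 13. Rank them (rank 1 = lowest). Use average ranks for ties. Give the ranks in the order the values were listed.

Sorted (ascending): 3, 4, 4, 4, 9, 13, 13, 18, 26
The 3 values of 4 occupy positions 2–4 → average rank 3.
The 2 values of 13 occupy positions 6–7 → average rank (6+7)/2 = 6.5.

3, 9, 6.5, 3, 1, 8, 5, 3, 6.5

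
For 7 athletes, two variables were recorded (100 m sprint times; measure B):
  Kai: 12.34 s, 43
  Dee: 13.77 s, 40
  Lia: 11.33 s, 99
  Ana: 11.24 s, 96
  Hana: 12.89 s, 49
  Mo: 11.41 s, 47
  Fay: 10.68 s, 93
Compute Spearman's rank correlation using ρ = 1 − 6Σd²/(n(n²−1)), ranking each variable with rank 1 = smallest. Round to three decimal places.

Ranks of variable 1: 5, 7, 3, 2, 6, 4, 1
Ranks of variable 2: 2, 1, 7, 6, 4, 3, 5
d = r₁ − r₂: 3, 6, -4, -4, 2, 1, -4
d²: 9, 36, 16, 16, 4, 1, 16; Σd² = 98
ρ = 1 − 6·98/(7·48) = 1 − 588/336 = -0.750

-0.750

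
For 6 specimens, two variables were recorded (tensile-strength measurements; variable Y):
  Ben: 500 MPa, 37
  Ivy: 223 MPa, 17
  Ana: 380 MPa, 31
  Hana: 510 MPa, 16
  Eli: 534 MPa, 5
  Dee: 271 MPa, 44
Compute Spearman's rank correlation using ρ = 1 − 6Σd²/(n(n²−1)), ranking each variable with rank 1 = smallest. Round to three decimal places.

-0.600

Ranks of variable 1: 4, 1, 3, 5, 6, 2
Ranks of variable 2: 5, 3, 4, 2, 1, 6
d = r₁ − r₂: -1, -2, -1, 3, 5, -4
d²: 1, 4, 1, 9, 25, 16; Σd² = 56
ρ = 1 − 6·56/(6·35) = 1 − 336/210 = -0.600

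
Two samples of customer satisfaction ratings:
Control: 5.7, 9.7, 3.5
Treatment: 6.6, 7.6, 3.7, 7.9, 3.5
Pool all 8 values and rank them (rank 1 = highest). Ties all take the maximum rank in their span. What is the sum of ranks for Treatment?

Sorted (descending): 9.7, 7.9, 7.6, 6.6, 5.7, 3.7, 3.5, 3.5
The 2 values of 3.5 occupy positions 7–8 → each gets rank 8.
Treatment values → pooled ranks: 6.6→4, 7.6→3, 3.7→6, 7.9→2, 3.5→8
Rank sum = 4 + 3 + 6 + 2 + 8 = 23

23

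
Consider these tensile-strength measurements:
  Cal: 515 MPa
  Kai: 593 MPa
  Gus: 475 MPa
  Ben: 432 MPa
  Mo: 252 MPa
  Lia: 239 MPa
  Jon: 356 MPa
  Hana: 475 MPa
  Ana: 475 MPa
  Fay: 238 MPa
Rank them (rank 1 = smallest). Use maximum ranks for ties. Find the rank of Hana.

8

Sorted (ascending): 238, 239, 252, 356, 432, 475, 475, 475, 515, 593
The 3 values of 475 occupy positions 6–8 → each gets rank 8.
Hana has value 475 MPa → rank 8.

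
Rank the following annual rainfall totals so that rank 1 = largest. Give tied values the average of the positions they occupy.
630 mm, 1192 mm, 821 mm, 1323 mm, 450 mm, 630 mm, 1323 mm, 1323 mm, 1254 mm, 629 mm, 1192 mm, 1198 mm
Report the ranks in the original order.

9.5, 6.5, 8, 2, 12, 9.5, 2, 2, 4, 11, 6.5, 5

Sorted (descending): 1323, 1323, 1323, 1254, 1198, 1192, 1192, 821, 630, 630, 629, 450
The 3 values of 1323 occupy positions 1–3 → average rank 2.
The 2 values of 1192 occupy positions 6–7 → average rank (6+7)/2 = 6.5.
The 2 values of 630 occupy positions 9–10 → average rank (9+10)/2 = 9.5.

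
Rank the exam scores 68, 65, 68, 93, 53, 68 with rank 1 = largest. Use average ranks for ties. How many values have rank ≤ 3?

Sorted (descending): 93, 68, 68, 68, 65, 53
The 3 values of 68 occupy positions 2–4 → average rank 3.
Ranks ≤ 3: {1, 3, 3, 3} → 4 values.

4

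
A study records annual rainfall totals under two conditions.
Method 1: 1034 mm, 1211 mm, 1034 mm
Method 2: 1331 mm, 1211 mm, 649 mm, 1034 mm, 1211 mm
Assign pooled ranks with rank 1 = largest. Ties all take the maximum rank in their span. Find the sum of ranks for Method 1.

18

Sorted (descending): 1331, 1211, 1211, 1211, 1034, 1034, 1034, 649
The 3 values of 1211 occupy positions 2–4 → each gets rank 4.
The 3 values of 1034 occupy positions 5–7 → each gets rank 7.
Method 1 values → pooled ranks: 1034→7, 1211→4, 1034→7
Rank sum = 7 + 4 + 7 = 18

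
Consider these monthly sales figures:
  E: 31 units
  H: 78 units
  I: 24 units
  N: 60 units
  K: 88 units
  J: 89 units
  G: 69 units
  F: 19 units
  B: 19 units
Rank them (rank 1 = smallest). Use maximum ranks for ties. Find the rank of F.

2

Sorted (ascending): 19, 19, 24, 31, 60, 69, 78, 88, 89
The 2 values of 19 occupy positions 1–2 → each gets rank 2.
F has value 19 units → rank 2.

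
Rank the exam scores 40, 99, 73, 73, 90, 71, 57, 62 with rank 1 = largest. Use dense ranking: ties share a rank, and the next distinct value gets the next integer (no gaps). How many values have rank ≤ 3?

4

Sorted (descending): 99, 90, 73, 73, 71, 62, 57, 40
The 2 values of 73 share dense rank 3.
Remaining distinct values take the next consecutive integers.
Ranks ≤ 3: {1, 2, 3, 3} → 4 values.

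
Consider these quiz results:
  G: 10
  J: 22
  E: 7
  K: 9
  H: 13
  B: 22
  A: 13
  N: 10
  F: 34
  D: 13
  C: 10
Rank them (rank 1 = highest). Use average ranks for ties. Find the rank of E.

Sorted (descending): 34, 22, 22, 13, 13, 13, 10, 10, 10, 9, 7
The 2 values of 22 occupy positions 2–3 → average rank (2+3)/2 = 2.5.
The 3 values of 13 occupy positions 4–6 → average rank 5.
The 3 values of 10 occupy positions 7–9 → average rank 8.
E has value 7 → rank 11.

11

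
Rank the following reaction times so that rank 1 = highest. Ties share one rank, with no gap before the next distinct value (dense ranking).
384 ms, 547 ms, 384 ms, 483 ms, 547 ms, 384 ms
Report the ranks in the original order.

3, 1, 3, 2, 1, 3

Sorted (descending): 547, 547, 483, 384, 384, 384
The 2 values of 547 share dense rank 1.
The 3 values of 384 share dense rank 3.
Remaining distinct values take the next consecutive integers.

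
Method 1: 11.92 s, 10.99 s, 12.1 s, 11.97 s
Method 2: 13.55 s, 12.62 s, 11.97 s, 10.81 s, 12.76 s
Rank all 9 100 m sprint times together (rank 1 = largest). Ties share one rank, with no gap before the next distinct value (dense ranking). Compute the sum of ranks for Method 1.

22

Sorted (descending): 13.55, 12.76, 12.62, 12.1, 11.97, 11.97, 11.92, 10.99, 10.81
The 2 values of 11.97 share dense rank 5.
Remaining distinct values take the next consecutive integers.
Method 1 values → pooled ranks: 11.92→6, 10.99→7, 12.1→4, 11.97→5
Rank sum = 6 + 7 + 4 + 5 = 22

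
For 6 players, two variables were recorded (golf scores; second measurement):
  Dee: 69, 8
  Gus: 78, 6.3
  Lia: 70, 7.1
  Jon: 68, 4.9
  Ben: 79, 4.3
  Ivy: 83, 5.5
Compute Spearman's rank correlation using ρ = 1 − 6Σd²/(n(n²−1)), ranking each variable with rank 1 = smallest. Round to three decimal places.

Ranks of variable 1: 2, 4, 3, 1, 5, 6
Ranks of variable 2: 6, 4, 5, 2, 1, 3
d = r₁ − r₂: -4, 0, -2, -1, 4, 3
d²: 16, 0, 4, 1, 16, 9; Σd² = 46
ρ = 1 − 6·46/(6·35) = 1 − 276/210 = -0.314

-0.314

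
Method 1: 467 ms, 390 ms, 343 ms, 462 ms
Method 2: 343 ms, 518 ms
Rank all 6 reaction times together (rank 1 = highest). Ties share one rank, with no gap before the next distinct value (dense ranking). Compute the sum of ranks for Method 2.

Sorted (descending): 518, 467, 462, 390, 343, 343
The 2 values of 343 share dense rank 5.
Remaining distinct values take the next consecutive integers.
Method 2 values → pooled ranks: 343→5, 518→1
Rank sum = 5 + 1 = 6

6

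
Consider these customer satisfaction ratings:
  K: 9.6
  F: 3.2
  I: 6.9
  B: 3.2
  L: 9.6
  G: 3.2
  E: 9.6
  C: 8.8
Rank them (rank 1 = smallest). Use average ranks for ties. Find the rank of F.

2

Sorted (ascending): 3.2, 3.2, 3.2, 6.9, 8.8, 9.6, 9.6, 9.6
The 3 values of 3.2 occupy positions 1–3 → average rank 2.
The 3 values of 9.6 occupy positions 6–8 → average rank 7.
F has value 3.2 → rank 2.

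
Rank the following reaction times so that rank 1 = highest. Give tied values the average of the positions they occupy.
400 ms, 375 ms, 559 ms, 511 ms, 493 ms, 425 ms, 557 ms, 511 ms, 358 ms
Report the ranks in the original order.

Sorted (descending): 559, 557, 511, 511, 493, 425, 400, 375, 358
The 2 values of 511 occupy positions 3–4 → average rank (3+4)/2 = 3.5.

7, 8, 1, 3.5, 5, 6, 2, 3.5, 9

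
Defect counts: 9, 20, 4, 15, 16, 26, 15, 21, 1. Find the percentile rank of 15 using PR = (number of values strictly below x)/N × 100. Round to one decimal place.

33.3

N = 9.
Strictly below 15: 3. Equal to 15: 2.
PR = 3/9 × 100 = 33.3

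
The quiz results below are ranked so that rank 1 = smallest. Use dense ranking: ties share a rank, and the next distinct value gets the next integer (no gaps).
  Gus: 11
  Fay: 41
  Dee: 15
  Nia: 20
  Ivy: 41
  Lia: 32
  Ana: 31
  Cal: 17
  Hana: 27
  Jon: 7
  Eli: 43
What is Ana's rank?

7

Sorted (ascending): 7, 11, 15, 17, 20, 27, 31, 32, 41, 41, 43
The 2 values of 41 share dense rank 9.
Remaining distinct values take the next consecutive integers.
Ana has value 31 → rank 7.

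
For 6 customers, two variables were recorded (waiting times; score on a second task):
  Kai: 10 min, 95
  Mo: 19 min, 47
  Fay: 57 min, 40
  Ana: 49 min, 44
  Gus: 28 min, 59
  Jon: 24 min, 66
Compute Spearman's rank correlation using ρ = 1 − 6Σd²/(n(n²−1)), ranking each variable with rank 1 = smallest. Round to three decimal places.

Ranks of variable 1: 1, 2, 6, 5, 4, 3
Ranks of variable 2: 6, 3, 1, 2, 4, 5
d = r₁ − r₂: -5, -1, 5, 3, 0, -2
d²: 25, 1, 25, 9, 0, 4; Σd² = 64
ρ = 1 − 6·64/(6·35) = 1 − 384/210 = -0.829

-0.829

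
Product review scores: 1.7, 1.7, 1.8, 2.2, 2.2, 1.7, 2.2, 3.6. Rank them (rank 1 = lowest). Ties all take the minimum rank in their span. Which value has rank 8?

3.6

Sorted (ascending): 1.7, 1.7, 1.7, 1.8, 2.2, 2.2, 2.2, 3.6
The 3 values of 1.7 occupy positions 1–3 → each gets rank 1.
The 3 values of 2.2 occupy positions 5–7 → each gets rank 5.
Rank 8 → value 3.6.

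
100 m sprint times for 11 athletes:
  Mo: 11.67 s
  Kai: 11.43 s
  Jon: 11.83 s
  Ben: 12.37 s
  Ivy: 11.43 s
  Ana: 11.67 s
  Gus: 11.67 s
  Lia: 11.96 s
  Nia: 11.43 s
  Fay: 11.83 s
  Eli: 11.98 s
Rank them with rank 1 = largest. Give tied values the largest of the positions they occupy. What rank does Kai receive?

11

Sorted (descending): 12.37, 11.98, 11.96, 11.83, 11.83, 11.67, 11.67, 11.67, 11.43, 11.43, 11.43
The 2 values of 11.83 occupy positions 4–5 → each gets rank 5.
The 3 values of 11.67 occupy positions 6–8 → each gets rank 8.
The 3 values of 11.43 occupy positions 9–11 → each gets rank 11.
Kai has value 11.43 s → rank 11.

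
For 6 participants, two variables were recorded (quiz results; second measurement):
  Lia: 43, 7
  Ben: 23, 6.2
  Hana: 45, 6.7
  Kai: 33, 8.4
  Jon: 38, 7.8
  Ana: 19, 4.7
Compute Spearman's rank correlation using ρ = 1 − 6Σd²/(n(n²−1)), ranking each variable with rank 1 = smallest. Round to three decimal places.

0.429

Ranks of variable 1: 5, 2, 6, 3, 4, 1
Ranks of variable 2: 4, 2, 3, 6, 5, 1
d = r₁ − r₂: 1, 0, 3, -3, -1, 0
d²: 1, 0, 9, 9, 1, 0; Σd² = 20
ρ = 1 − 6·20/(6·35) = 1 − 120/210 = 0.429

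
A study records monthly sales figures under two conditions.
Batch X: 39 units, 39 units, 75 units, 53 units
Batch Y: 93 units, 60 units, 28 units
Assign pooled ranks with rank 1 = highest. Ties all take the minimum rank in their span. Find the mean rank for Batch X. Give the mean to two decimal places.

4.00

Sorted (descending): 93, 75, 60, 53, 39, 39, 28
The 2 values of 39 occupy positions 5–6 → each gets rank 5.
Batch X values → pooled ranks: 39→5, 39→5, 75→2, 53→4
Mean rank = (5 + 5 + 2 + 4) / 4 = 4.00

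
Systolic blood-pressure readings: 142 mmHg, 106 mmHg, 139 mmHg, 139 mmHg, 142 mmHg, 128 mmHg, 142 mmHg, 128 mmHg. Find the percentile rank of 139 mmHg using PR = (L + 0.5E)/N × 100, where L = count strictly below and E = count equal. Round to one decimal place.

N = 8.
Strictly below 139: 3. Equal to 139: 2.
PR = (3 + 0.5·2)/8 × 100 = 50.0

50.0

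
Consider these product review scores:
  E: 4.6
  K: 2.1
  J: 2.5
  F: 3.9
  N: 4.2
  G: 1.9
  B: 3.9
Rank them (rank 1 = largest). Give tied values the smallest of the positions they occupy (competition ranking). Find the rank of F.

3

Sorted (descending): 4.6, 4.2, 3.9, 3.9, 2.5, 2.1, 1.9
The 2 values of 3.9 occupy positions 3–4 → each gets rank 3.
F has value 3.9 → rank 3.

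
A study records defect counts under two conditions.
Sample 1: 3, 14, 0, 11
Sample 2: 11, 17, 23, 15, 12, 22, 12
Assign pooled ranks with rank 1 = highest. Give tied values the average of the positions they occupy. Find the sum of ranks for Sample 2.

Sorted (descending): 23, 22, 17, 15, 14, 12, 12, 11, 11, 3, 0
The 2 values of 12 occupy positions 6–7 → average rank (6+7)/2 = 6.5.
The 2 values of 11 occupy positions 8–9 → average rank (8+9)/2 = 8.5.
Sample 2 values → pooled ranks: 11→8.5, 17→3, 23→1, 15→4, 12→6.5, 22→2, 12→6.5
Rank sum = 8.5 + 3 + 1 + 4 + 6.5 + 2 + 6.5 = 31.5

31.5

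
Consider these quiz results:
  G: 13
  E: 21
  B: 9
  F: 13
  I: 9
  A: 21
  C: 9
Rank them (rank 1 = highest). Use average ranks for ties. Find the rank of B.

Sorted (descending): 21, 21, 13, 13, 9, 9, 9
The 2 values of 21 occupy positions 1–2 → average rank (1+2)/2 = 1.5.
The 2 values of 13 occupy positions 3–4 → average rank (3+4)/2 = 3.5.
The 3 values of 9 occupy positions 5–7 → average rank 6.
B has value 9 → rank 6.

6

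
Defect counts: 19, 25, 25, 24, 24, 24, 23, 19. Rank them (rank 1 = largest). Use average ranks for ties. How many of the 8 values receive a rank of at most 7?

6

Sorted (descending): 25, 25, 24, 24, 24, 23, 19, 19
The 2 values of 25 occupy positions 1–2 → average rank (1+2)/2 = 1.5.
The 3 values of 24 occupy positions 3–5 → average rank 4.
The 2 values of 19 occupy positions 7–8 → average rank (7+8)/2 = 7.5.
Ranks ≤ 7: {1.5, 1.5, 4, 4, 4, 6} → 6 values.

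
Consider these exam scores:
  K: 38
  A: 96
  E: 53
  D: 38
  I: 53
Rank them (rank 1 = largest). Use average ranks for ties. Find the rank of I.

2.5

Sorted (descending): 96, 53, 53, 38, 38
The 2 values of 53 occupy positions 2–3 → average rank (2+3)/2 = 2.5.
The 2 values of 38 occupy positions 4–5 → average rank (4+5)/2 = 4.5.
I has value 53 → rank 2.5.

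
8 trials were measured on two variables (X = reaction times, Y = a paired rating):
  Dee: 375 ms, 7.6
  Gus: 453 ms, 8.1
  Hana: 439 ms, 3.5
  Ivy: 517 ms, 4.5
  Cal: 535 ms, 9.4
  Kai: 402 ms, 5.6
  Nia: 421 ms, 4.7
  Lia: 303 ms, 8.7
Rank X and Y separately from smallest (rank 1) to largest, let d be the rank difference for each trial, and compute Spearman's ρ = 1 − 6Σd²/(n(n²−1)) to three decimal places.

-0.048

Ranks of variable 1: 2, 6, 5, 7, 8, 3, 4, 1
Ranks of variable 2: 5, 6, 1, 2, 8, 4, 3, 7
d = r₁ − r₂: -3, 0, 4, 5, 0, -1, 1, -6
d²: 9, 0, 16, 25, 0, 1, 1, 36; Σd² = 88
ρ = 1 − 6·88/(8·63) = 1 − 528/504 = -0.048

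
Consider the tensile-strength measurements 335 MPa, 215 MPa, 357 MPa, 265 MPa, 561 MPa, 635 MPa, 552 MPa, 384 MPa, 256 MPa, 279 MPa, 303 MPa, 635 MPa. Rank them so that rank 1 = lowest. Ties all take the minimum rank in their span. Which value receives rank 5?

303

Sorted (ascending): 215, 256, 265, 279, 303, 335, 357, 384, 552, 561, 635, 635
The 2 values of 635 occupy positions 11–12 → each gets rank 11.
Rank 5 → value 303.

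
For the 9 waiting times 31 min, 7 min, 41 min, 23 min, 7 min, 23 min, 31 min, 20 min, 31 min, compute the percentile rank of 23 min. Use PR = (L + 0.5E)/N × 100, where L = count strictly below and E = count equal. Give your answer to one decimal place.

44.4

N = 9.
Strictly below 23: 3. Equal to 23: 2.
PR = (3 + 0.5·2)/9 × 100 = 44.4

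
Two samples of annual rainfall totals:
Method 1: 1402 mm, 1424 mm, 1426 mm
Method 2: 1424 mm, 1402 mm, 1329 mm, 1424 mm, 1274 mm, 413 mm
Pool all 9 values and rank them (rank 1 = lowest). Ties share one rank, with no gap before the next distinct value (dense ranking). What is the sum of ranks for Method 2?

Sorted (ascending): 413, 1274, 1329, 1402, 1402, 1424, 1424, 1424, 1426
The 2 values of 1402 share dense rank 4.
The 3 values of 1424 share dense rank 5.
Remaining distinct values take the next consecutive integers.
Method 2 values → pooled ranks: 1424→5, 1402→4, 1329→3, 1424→5, 1274→2, 413→1
Rank sum = 5 + 4 + 3 + 5 + 2 + 1 = 20

20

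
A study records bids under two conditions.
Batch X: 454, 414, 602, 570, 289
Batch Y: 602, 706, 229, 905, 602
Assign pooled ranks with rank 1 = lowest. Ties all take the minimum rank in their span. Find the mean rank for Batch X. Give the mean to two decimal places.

4.00

Sorted (ascending): 229, 289, 414, 454, 570, 602, 602, 602, 706, 905
The 3 values of 602 occupy positions 6–8 → each gets rank 6.
Batch X values → pooled ranks: 454→4, 414→3, 602→6, 570→5, 289→2
Mean rank = (4 + 3 + 6 + 5 + 2) / 5 = 4.00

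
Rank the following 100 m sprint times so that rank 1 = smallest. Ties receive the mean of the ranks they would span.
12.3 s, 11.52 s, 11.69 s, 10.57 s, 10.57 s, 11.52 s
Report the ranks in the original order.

Sorted (ascending): 10.57, 10.57, 11.52, 11.52, 11.69, 12.3
The 2 values of 10.57 occupy positions 1–2 → average rank (1+2)/2 = 1.5.
The 2 values of 11.52 occupy positions 3–4 → average rank (3+4)/2 = 3.5.

6, 3.5, 5, 1.5, 1.5, 3.5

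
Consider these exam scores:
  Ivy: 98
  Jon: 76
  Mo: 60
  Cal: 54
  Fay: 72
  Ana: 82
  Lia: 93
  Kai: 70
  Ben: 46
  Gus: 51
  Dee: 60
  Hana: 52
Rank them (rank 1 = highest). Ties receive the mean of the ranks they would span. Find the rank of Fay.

5

Sorted (descending): 98, 93, 82, 76, 72, 70, 60, 60, 54, 52, 51, 46
The 2 values of 60 occupy positions 7–8 → average rank (7+8)/2 = 7.5.
Fay has value 72 → rank 5.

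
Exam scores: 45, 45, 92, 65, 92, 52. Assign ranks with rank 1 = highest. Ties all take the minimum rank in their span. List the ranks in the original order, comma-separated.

5, 5, 1, 3, 1, 4

Sorted (descending): 92, 92, 65, 52, 45, 45
The 2 values of 92 occupy positions 1–2 → each gets rank 1.
The 2 values of 45 occupy positions 5–6 → each gets rank 5.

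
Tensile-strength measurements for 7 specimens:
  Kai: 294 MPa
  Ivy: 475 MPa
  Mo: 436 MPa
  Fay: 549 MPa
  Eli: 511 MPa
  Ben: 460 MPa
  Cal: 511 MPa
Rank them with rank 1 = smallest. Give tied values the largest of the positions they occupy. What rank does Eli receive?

6

Sorted (ascending): 294, 436, 460, 475, 511, 511, 549
The 2 values of 511 occupy positions 5–6 → each gets rank 6.
Eli has value 511 MPa → rank 6.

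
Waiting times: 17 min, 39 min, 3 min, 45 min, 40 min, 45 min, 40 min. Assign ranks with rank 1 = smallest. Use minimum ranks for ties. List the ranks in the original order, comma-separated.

Sorted (ascending): 3, 17, 39, 40, 40, 45, 45
The 2 values of 40 occupy positions 4–5 → each gets rank 4.
The 2 values of 45 occupy positions 6–7 → each gets rank 6.

2, 3, 1, 6, 4, 6, 4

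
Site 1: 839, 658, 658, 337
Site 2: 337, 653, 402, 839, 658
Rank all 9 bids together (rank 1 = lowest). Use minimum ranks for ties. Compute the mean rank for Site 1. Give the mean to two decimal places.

Sorted (ascending): 337, 337, 402, 653, 658, 658, 658, 839, 839
The 2 values of 337 occupy positions 1–2 → each gets rank 1.
The 3 values of 658 occupy positions 5–7 → each gets rank 5.
The 2 values of 839 occupy positions 8–9 → each gets rank 8.
Site 1 values → pooled ranks: 839→8, 658→5, 658→5, 337→1
Mean rank = (8 + 5 + 5 + 1) / 4 = 4.75

4.75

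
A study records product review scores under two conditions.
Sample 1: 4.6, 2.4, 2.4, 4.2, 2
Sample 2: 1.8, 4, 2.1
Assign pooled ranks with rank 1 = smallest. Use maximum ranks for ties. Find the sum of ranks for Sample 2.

Sorted (ascending): 1.8, 2, 2.1, 2.4, 2.4, 4, 4.2, 4.6
The 2 values of 2.4 occupy positions 4–5 → each gets rank 5.
Sample 2 values → pooled ranks: 1.8→1, 4→6, 2.1→3
Rank sum = 1 + 6 + 3 = 10

10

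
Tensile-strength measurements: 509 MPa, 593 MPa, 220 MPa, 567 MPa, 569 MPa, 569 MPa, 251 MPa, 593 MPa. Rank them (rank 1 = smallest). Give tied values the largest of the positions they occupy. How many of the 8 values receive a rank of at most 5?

Sorted (ascending): 220, 251, 509, 567, 569, 569, 593, 593
The 2 values of 569 occupy positions 5–6 → each gets rank 6.
The 2 values of 593 occupy positions 7–8 → each gets rank 8.
Ranks ≤ 5: {1, 2, 3, 4} → 4 values.

4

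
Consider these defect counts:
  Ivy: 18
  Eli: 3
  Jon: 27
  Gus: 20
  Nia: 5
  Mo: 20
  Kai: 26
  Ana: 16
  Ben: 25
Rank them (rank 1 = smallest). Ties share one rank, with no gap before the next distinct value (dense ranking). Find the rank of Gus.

Sorted (ascending): 3, 5, 16, 18, 20, 20, 25, 26, 27
The 2 values of 20 share dense rank 5.
Remaining distinct values take the next consecutive integers.
Gus has value 20 → rank 5.

5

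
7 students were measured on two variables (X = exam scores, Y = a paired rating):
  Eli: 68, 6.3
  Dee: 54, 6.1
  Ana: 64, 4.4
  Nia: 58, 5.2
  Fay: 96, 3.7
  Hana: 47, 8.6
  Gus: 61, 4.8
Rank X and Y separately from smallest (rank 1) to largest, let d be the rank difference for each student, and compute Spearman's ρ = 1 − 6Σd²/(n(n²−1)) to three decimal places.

Ranks of variable 1: 6, 2, 5, 3, 7, 1, 4
Ranks of variable 2: 6, 5, 2, 4, 1, 7, 3
d = r₁ − r₂: 0, -3, 3, -1, 6, -6, 1
d²: 0, 9, 9, 1, 36, 36, 1; Σd² = 92
ρ = 1 − 6·92/(7·48) = 1 − 552/336 = -0.643

-0.643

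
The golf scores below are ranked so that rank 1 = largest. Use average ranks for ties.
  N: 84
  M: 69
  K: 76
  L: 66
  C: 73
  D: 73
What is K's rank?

2

Sorted (descending): 84, 76, 73, 73, 69, 66
The 2 values of 73 occupy positions 3–4 → average rank (3+4)/2 = 3.5.
K has value 76 → rank 2.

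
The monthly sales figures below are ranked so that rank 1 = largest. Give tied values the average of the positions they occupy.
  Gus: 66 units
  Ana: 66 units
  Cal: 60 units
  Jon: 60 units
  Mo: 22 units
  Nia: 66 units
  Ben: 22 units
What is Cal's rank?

4.5

Sorted (descending): 66, 66, 66, 60, 60, 22, 22
The 3 values of 66 occupy positions 1–3 → average rank 2.
The 2 values of 60 occupy positions 4–5 → average rank (4+5)/2 = 4.5.
The 2 values of 22 occupy positions 6–7 → average rank (6+7)/2 = 6.5.
Cal has value 60 units → rank 4.5.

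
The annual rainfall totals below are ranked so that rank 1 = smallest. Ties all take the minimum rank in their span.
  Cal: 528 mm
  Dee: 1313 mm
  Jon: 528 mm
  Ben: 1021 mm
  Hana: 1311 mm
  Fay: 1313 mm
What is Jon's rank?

1

Sorted (ascending): 528, 528, 1021, 1311, 1313, 1313
The 2 values of 528 occupy positions 1–2 → each gets rank 1.
The 2 values of 1313 occupy positions 5–6 → each gets rank 5.
Jon has value 528 mm → rank 1.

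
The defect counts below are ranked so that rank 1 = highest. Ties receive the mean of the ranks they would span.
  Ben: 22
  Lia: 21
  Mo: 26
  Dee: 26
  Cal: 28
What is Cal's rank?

Sorted (descending): 28, 26, 26, 22, 21
The 2 values of 26 occupy positions 2–3 → average rank (2+3)/2 = 2.5.
Cal has value 28 → rank 1.

1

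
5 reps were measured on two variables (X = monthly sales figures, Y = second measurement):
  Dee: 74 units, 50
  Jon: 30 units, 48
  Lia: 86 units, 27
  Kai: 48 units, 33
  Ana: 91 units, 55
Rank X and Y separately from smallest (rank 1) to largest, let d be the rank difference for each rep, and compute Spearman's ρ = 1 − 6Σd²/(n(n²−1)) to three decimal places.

0.300

Ranks of variable 1: 3, 1, 4, 2, 5
Ranks of variable 2: 4, 3, 1, 2, 5
d = r₁ − r₂: -1, -2, 3, 0, 0
d²: 1, 4, 9, 0, 0; Σd² = 14
ρ = 1 − 6·14/(5·24) = 1 − 84/120 = 0.300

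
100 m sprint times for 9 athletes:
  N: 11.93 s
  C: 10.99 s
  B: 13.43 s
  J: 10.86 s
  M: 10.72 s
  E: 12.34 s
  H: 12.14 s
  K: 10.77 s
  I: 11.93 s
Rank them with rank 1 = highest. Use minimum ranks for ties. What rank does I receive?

4

Sorted (descending): 13.43, 12.34, 12.14, 11.93, 11.93, 10.99, 10.86, 10.77, 10.72
The 2 values of 11.93 occupy positions 4–5 → each gets rank 4.
I has value 11.93 s → rank 4.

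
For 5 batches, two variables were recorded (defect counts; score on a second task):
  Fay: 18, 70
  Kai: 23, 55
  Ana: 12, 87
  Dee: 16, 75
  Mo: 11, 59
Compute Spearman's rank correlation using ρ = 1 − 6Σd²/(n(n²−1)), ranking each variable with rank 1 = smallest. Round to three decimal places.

-0.400

Ranks of variable 1: 4, 5, 2, 3, 1
Ranks of variable 2: 3, 1, 5, 4, 2
d = r₁ − r₂: 1, 4, -3, -1, -1
d²: 1, 16, 9, 1, 1; Σd² = 28
ρ = 1 − 6·28/(5·24) = 1 − 168/120 = -0.400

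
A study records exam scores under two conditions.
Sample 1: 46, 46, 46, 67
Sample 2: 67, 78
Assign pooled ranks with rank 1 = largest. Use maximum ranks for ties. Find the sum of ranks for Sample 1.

Sorted (descending): 78, 67, 67, 46, 46, 46
The 2 values of 67 occupy positions 2–3 → each gets rank 3.
The 3 values of 46 occupy positions 4–6 → each gets rank 6.
Sample 1 values → pooled ranks: 46→6, 46→6, 46→6, 67→3
Rank sum = 6 + 6 + 6 + 3 = 21

21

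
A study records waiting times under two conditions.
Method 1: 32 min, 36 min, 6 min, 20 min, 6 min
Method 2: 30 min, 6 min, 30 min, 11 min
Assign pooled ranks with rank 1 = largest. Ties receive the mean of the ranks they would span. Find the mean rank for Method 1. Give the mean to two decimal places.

Sorted (descending): 36, 32, 30, 30, 20, 11, 6, 6, 6
The 2 values of 30 occupy positions 3–4 → average rank (3+4)/2 = 3.5.
The 3 values of 6 occupy positions 7–9 → average rank 8.
Method 1 values → pooled ranks: 32→2, 36→1, 6→8, 20→5, 6→8
Mean rank = (2 + 1 + 8 + 5 + 8) / 5 = 4.80

4.80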